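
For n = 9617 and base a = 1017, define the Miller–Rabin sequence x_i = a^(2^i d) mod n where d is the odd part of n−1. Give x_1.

4520

n − 1 = 9616 = 2^4 · 601, so s = 4 and d = 601.
x_0 = 1017^601 mod 9617 = 6732.
x_1 = 6732^2 mod 9617 = 4520.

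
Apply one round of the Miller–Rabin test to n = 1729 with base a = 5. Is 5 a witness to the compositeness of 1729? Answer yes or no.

n − 1 = 1728 = 2^6 · 27, so s = 6 and d = 27.
x_0 = 5^27 mod 1729 = 1217.
x_0 is neither 1 nor 1728, so continue squaring.
x_1 = 1217^2 mod 1729 = 1065.
x_2 = 1065^2 mod 1729 = 1.
x_2 = 1 but x_1 ≠ ±1, a nontrivial square root of 1 — 5 is a witness and 1729 is composite.

yes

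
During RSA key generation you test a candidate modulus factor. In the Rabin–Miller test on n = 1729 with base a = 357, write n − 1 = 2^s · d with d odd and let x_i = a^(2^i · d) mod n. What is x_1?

77

n − 1 = 1728 = 2^6 · 27, so s = 6 and d = 27.
x_0 = 357^27 mod 1729 = 1386.
x_1 = 1386^2 mod 1729 = 77.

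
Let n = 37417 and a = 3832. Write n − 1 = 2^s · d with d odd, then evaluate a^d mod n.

n − 1 = 37416 = 2^3 · 4677, so s = 3 and d = 4677.
Repeated squaring mod 37417: 3832^1 ≡ 3832, 3832^2 ≡ 16760, 3832^4 ≡ 8181, 3832^8 ≡ 27165, 3832^16 ≡ 36568, 3832^32 ≡ 9878, 3832^64 ≡ 28765, 3832^128 ≡ 23104, 3832^256 ≡ 3894, 3832^512 ≡ 9351, 3832^1024 ≡ 35089, 3832^2048 ≡ 31536, 3832^4096 ≡ 12853.
4677 = 4096 + 512 + 64 + 4 + 1, so 3832^4677 ≡ 12853·9351·28765·8181·3832 ≡ 35592 (mod 37417).

35592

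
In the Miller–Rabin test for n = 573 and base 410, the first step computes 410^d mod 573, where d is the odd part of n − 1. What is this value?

113

n − 1 = 572 = 2^2 · 143, so s = 2 and d = 143.
Repeated squaring mod 573: 410^1 ≡ 410, 410^2 ≡ 211, 410^4 ≡ 400, 410^8 ≡ 133, 410^16 ≡ 499, 410^32 ≡ 319, 410^64 ≡ 340, 410^128 ≡ 427.
143 = 128 + 8 + 4 + 2 + 1, so 410^143 ≡ 427·133·400·211·410 ≡ 113 (mod 573).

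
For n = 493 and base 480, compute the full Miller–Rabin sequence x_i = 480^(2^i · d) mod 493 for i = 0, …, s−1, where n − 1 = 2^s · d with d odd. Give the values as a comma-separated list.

n − 1 = 492 = 2^2 · 123, so s = 2 and d = 123.
x_0 = 480^123 mod 493 = 489.
x_1 = 489^2 mod 493 = 16.

489, 16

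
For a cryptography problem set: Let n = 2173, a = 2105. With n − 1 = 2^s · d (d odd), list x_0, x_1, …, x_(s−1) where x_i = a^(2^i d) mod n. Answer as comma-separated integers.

n − 1 = 2172 = 2^2 · 543, so s = 2 and d = 543.
x_0 = 2105^543 mod 2173 = 290.
x_1 = 290^2 mod 2173 = 1526.

290, 1526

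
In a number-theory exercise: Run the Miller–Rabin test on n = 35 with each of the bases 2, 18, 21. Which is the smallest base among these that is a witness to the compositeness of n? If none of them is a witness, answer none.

n − 1 = 34 = 2^1 · 17, so s = 1 and d = 17.
Base 2: x_0 = 2^17 mod 35 = 32. x_0 ∉ {1, 34} and s = 1, so 2 is a Miller–Rabin witness and 35 is composite.
Base 18: x_0 = 18^17 mod 35 = 23. x_0 ∉ {1, 34} and s = 1, so 18 is a Miller–Rabin witness and 35 is composite.
Base 21: x_0 = 21^17 mod 35 = 21. x_0 ∉ {1, 34} and s = 1, so 21 is a Miller–Rabin witness and 35 is composite.
The smallest witness among the given bases is 2.

2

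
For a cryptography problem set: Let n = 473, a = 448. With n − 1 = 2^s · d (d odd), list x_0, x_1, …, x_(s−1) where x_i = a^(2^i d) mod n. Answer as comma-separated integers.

n − 1 = 472 = 2^3 · 59, so s = 3 and d = 59.
x_0 = 448^59 mod 473 = 205.
x_1 = 205^2 mod 473 = 401.
x_2 = 401^2 mod 473 = 454.

205, 401, 454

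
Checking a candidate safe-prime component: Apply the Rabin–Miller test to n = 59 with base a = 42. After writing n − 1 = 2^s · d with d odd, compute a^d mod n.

58

n − 1 = 58 = 2^1 · 29, so s = 1 and d = 29.
Repeated squaring mod 59: 42^1 ≡ 42, 42^2 ≡ 53, 42^4 ≡ 36, 42^8 ≡ 57, 42^16 ≡ 4.
29 = 16 + 8 + 4 + 1, so 42^29 ≡ 4·57·36·42 ≡ 58 (mod 59).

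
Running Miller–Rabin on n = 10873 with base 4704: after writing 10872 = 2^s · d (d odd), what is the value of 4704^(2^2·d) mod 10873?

9990

n − 1 = 10872 = 2^3 · 1359, so s = 3 and d = 1359.
Repeated squaring mod 10873: 4704^1 ≡ 4704, 4704^2 ≡ 1061, 4704^4 ≡ 5802, 4704^8 ≡ 396, 4704^16 ≡ 4594, 4704^32 ≡ 343, 4704^64 ≡ 8919, 4704^128 ≡ 1693, 4704^256 ≡ 6650, 4704^512 ≡ 2009, 4704^1024 ≡ 2198.
1359 = 1024 + 256 + 64 + 8 + 4 + 2 + 1, so 4704^1359 ≡ 2198·6650·8919·396·5802·1061·4704 ≡ 10563 (mod 10873).
x_0 = 10563.
x_1 = 10563^2 mod 10873 = 9116.
x_2 = 9116^2 mod 10873 = 9990.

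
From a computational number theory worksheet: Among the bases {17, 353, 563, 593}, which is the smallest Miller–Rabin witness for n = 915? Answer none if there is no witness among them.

n − 1 = 914 = 2^1 · 457, so s = 1 and d = 457.
Base 17: x_0 = 17^457 mod 915 = 92. x_0 ∉ {1, 914} and s = 1, so 17 is a Miller–Rabin witness and 915 is composite.
Base 353: x_0 = 353^457 mod 915 = 353. x_0 ∉ {1, 914} and s = 1, so 353 is a Miller–Rabin witness and 915 is composite.
Base 563: x_0 = 563^457 mod 915 = 563. x_0 ∉ {1, 914} and s = 1, so 563 is a Miller–Rabin witness and 915 is composite.
Base 593: x_0 = 593^457 mod 915 = 518. x_0 ∉ {1, 914} and s = 1, so 593 is a Miller–Rabin witness and 915 is composite.
The smallest witness among the given bases is 17.

17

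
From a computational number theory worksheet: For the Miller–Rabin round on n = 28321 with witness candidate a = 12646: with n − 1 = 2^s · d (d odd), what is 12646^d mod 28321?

n − 1 = 28320 = 2^5 · 885, so s = 5 and d = 885.
12646^885 mod 28321 = 5350.

5350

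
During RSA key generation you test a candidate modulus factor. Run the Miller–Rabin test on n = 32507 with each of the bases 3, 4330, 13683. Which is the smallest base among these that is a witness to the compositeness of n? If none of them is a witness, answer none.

none

n − 1 = 32506 = 2^1 · 16253, so s = 1 and d = 16253.
Base 3: x_0 = 3^16253 mod 32507 = 1. x_0 = 1, so 3 is not a witness.
Base 4330: x_0 = 4330^16253 mod 32507 = 1. x_0 = 1, so 4330 is not a witness.
Base 13683: x_0 = 13683^16253 mod 32507 = 32506. x_0 = 32506 ≡ −1, so 13683 is not a witness.
No listed base is a witness for 32507.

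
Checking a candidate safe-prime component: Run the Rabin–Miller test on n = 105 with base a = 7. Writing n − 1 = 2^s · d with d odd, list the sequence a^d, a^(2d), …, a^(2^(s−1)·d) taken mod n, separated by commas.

7, 49, 91

n − 1 = 104 = 2^3 · 13, so s = 3 and d = 13.
x_0 = 7^13 mod 105 = 7.
x_1 = 7^2 mod 105 = 49.
x_2 = 49^2 mod 105 = 91.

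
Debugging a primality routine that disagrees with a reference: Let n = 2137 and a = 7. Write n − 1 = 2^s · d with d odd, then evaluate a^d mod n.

296

n − 1 = 2136 = 2^3 · 267, so s = 3 and d = 267.
By repeated squaring, 7^267 ≡ 296 (mod 2137).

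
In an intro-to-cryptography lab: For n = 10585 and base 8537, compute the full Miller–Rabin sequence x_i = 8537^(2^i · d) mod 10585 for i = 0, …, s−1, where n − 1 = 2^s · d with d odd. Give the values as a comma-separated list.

n − 1 = 10584 = 2^3 · 1323, so s = 3 and d = 1323.
x_0 = 8537^1323 mod 10585 = 8248.
x_1 = 8248^2 mod 10585 = 10294.
x_2 = 10294^2 mod 10585 = 1.

8248, 10294, 1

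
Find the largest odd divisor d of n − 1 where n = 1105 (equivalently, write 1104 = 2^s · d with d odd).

Halving: 1104 → 552 → 276 → 138 → 69; 69 is odd.
So 1104 = 2^4 · 69.

69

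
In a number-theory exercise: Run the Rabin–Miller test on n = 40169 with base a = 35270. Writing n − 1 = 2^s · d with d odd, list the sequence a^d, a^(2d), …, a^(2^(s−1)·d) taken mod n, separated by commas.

40168, 1, 1

n − 1 = 40168 = 2^3 · 5021, so s = 3 and d = 5021.
x_0 = 35270^5021 mod 40169 = 40168.
x_1 = 40168^2 mod 40169 = 1.
x_2 = 1^2 mod 40169 = 1.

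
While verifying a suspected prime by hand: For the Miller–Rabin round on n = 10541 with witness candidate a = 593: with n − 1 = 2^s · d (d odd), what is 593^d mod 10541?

5443

n − 1 = 10540 = 2^2 · 2635, so s = 2 and d = 2635.
By repeated squaring, 593^2635 ≡ 5443 (mod 10541).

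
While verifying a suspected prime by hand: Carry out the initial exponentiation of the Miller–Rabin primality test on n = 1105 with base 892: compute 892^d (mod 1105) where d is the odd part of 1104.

502

n − 1 = 1104 = 2^4 · 69, so s = 4 and d = 69.
By repeated squaring, 892^69 ≡ 502 (mod 1105).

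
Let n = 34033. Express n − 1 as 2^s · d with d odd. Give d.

Halving: 34032 → 17016 → 8508 → 4254 → 2127; 2127 is odd.
So 34032 = 2^4 · 2127.

2127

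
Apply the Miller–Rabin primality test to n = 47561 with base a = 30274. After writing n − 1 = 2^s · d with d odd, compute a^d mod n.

13414

n − 1 = 47560 = 2^3 · 5945, so s = 3 and d = 5945.
By repeated squaring, 30274^5945 ≡ 13414 (mod 47561).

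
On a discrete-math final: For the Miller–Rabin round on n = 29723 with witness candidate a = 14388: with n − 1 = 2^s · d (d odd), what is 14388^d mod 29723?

29722

n − 1 = 29722 = 2^1 · 14861, so s = 1 and d = 14861.
Repeated squaring mod 29723: 14388^1 ≡ 14388, 14388^2 ≡ 23572, 14388^4 ≡ 27145, 14388^8 ≡ 17855, 14388^16 ≡ 21850, 14388^32 ≡ 11674, 14388^64 ≡ 2321, 14388^128 ≡ 7178, 14388^256 ≡ 13725, 14388^512 ≡ 20974, 14388^1024 ≡ 8276, 14388^2048 ≡ 10384, 14388^4096 ≡ 22135, 14388^8192 ≡ 4293.
14861 = 8192 + 4096 + 2048 + 512 + 8 + 4 + 1, so 14388^14861 ≡ 4293·22135·10384·20974·17855·27145·14388 ≡ 29722 (mod 29723).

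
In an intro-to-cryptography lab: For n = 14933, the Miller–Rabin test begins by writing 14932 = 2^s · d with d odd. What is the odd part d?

Halving: 14932 → 7466 → 3733; 3733 is odd.
So 14932 = 2^2 · 3733.

3733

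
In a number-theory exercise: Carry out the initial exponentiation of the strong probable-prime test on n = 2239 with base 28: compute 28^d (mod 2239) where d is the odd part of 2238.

1

n − 1 = 2238 = 2^1 · 1119, so s = 1 and d = 1119.
Repeated squaring mod 2239: 28^1 ≡ 28, 28^2 ≡ 784, 28^4 ≡ 1170, 28^8 ≡ 871, 28^16 ≡ 1859, 28^32 ≡ 1104, 28^64 ≡ 800, 28^128 ≡ 1885, 28^256 ≡ 2171, 28^512 ≡ 146, 28^1024 ≡ 1165.
1119 = 1024 + 64 + 16 + 8 + 4 + 2 + 1, so 28^1119 ≡ 1165·800·1859·871·1170·784·28 ≡ 1 (mod 2239).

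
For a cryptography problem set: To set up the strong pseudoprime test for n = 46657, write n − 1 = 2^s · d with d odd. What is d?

729

Halving: 46656 → 23328 → 11664 → 5832 → 2916 → 1458 → 729; 729 is odd.
So 46656 = 2^6 · 729.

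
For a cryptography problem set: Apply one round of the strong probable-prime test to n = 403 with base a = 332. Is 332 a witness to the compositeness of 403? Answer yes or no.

n − 1 = 402 = 2^1 · 201, so s = 1 and d = 201.
x_0 = 332^201 mod 403 = 333.
x_0 ∉ {1, 402} and s = 1, so 332 is a Miller–Rabin witness and 403 is composite.

yes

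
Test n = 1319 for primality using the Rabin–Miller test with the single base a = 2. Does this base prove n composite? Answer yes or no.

n − 1 = 1318 = 2^1 · 659, so s = 1 and d = 659.
Repeated squaring mod 1319: 2^1 ≡ 2, 2^2 ≡ 4, 2^4 ≡ 16, 2^8 ≡ 256, 2^16 ≡ 905, 2^32 ≡ 1245, 2^64 ≡ 200, 2^128 ≡ 430, 2^256 ≡ 240, 2^512 ≡ 883.
659 = 512 + 128 + 16 + 2 + 1, so 2^659 ≡ 883·430·905·4·2 ≡ 1 (mod 1319).
x_0 = 2^659 mod 1319 = 1.
x_0 = 1, so 2 is not a witness.

no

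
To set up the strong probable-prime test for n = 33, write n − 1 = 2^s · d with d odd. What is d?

1

Halving: 32 → 16 → 8 → 4 → 2 → 1; 1 is odd.
So 32 = 2^5 · 1.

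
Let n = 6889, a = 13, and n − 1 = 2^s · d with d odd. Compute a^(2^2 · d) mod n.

167

n − 1 = 6888 = 2^3 · 861, so s = 3 and d = 861.
Repeated squaring mod 6889: 13^1 ≡ 13, 13^2 ≡ 169, 13^4 ≡ 1005, 13^8 ≡ 4231, 13^16 ≡ 3739, 13^32 ≡ 2340, 13^64 ≡ 5734, 13^128 ≡ 4448, 13^256 ≡ 6385, 13^512 ≡ 6012.
861 = 512 + 256 + 64 + 16 + 8 + 4 + 1, so 13^861 ≡ 6012·6385·5734·3739·4231·1005·13 ≡ 3402 (mod 6889).
x_0 = 3402.
x_1 = 3402^2 mod 6889 = 84.
x_2 = 84^2 mod 6889 = 167.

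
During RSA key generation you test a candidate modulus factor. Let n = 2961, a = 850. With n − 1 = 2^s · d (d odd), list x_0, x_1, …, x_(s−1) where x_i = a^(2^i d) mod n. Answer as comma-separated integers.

n − 1 = 2960 = 2^4 · 185, so s = 4 and d = 185.
x_0 = 850^185 mod 2961 = 1132.
x_1 = 1132^2 mod 2961 = 2272.
x_2 = 2272^2 mod 2961 = 961.
x_3 = 961^2 mod 2961 = 2650.

1132, 2272, 961, 2650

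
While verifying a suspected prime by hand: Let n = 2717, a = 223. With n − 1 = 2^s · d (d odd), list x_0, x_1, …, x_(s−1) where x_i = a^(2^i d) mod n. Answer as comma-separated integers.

895, 2227

n − 1 = 2716 = 2^2 · 679, so s = 2 and d = 679.
x_0 = 223^679 mod 2717 = 895.
x_1 = 895^2 mod 2717 = 2227.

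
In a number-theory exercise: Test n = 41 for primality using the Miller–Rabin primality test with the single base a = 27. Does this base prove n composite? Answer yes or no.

n − 1 = 40 = 2^3 · 5, so s = 3 and d = 5.
x_0 = 27^5 mod 41 = 14.
x_0 is neither 1 nor 40, so continue squaring.
x_1 = 14^2 mod 41 = 32.
x_2 = 32^2 mod 41 = 40.
x_2 ≡ −1, so 27 is not a witness.

no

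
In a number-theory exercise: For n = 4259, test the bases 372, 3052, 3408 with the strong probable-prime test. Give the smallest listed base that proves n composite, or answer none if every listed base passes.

n − 1 = 4258 = 2^1 · 2129, so s = 1 and d = 2129.
Base 372: x_0 = 372^2129 mod 4259 = 1. x_0 = 1, so 372 is not a witness.
Base 3052: x_0 = 3052^2129 mod 4259 = 4258. x_0 = 4258 ≡ −1, so 3052 is not a witness.
Base 3408: x_0 = 3408^2129 mod 4259 = 1. x_0 = 1, so 3408 is not a witness.
No listed base is a witness for 4259.

none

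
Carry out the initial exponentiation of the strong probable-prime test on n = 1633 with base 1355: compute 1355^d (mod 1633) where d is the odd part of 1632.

677

n − 1 = 1632 = 2^5 · 51, so s = 5 and d = 51.
1355^51 mod 1633 = 677.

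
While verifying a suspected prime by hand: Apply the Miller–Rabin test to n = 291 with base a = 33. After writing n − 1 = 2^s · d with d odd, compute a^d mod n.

n − 1 = 290 = 2^1 · 145, so s = 1 and d = 145.
33^145 mod 291 = 33.

33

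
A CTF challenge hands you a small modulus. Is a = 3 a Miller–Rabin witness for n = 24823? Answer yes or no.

n − 1 = 24822 = 2^1 · 12411, so s = 1 and d = 12411.
x_0 = 3^12411 mod 24823 = 23075.
x_0 ∉ {1, 24822} and s = 1, so 3 is a Miller–Rabin witness and 24823 is composite.

yes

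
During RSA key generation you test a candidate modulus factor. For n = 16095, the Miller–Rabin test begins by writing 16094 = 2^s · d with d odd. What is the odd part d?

8047

Halving: 16094 → 8047; 8047 is odd.
So 16094 = 2^1 · 8047.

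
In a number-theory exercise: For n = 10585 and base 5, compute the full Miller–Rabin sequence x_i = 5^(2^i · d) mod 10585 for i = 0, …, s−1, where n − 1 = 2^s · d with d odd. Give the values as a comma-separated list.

n − 1 = 10584 = 2^3 · 1323, so s = 3 and d = 1323.
x_0 = 5^1323 mod 10585 = 9395.
x_1 = 9395^2 mod 10585 = 8295.
x_2 = 8295^2 mod 10585 = 4525.

9395, 8295, 4525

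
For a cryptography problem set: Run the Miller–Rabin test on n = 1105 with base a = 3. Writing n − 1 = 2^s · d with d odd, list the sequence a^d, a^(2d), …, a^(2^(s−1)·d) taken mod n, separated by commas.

1093, 144, 846, 781

n − 1 = 1104 = 2^4 · 69, so s = 4 and d = 69.
x_0 = 3^69 mod 1105 = 1093.
x_1 = 1093^2 mod 1105 = 144.
x_2 = 144^2 mod 1105 = 846.
x_3 = 846^2 mod 1105 = 781.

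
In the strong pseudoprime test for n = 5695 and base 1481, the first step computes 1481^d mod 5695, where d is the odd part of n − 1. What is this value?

2321

n − 1 = 5694 = 2^1 · 2847, so s = 1 and d = 2847.
1481^2847 mod 5695 = 2321.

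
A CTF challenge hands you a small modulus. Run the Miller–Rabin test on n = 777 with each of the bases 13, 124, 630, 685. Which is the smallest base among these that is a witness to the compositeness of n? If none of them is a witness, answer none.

n − 1 = 776 = 2^3 · 97, so s = 3 and d = 97.
Base 13: x_0 = 13^97 mod 777 = 412. x_0 is neither 1 nor 776, so continue squaring. x_1 = 412^2 mod 777 = 358. x_2 = 358^2 mod 777 = 736. Reached i = s−1 = 2 without hitting −1: 13 is a Miller–Rabin witness and 777 is composite.
Base 124: x_0 = 124^97 mod 777 = 523. x_0 is neither 1 nor 776, so continue squaring. x_1 = 523^2 mod 777 = 25. x_2 = 25^2 mod 777 = 625. Reached i = s−1 = 2 without hitting −1: 124 is a Miller–Rabin witness and 777 is composite.
Base 630: x_0 = 630^97 mod 777 = 630. x_0 is neither 1 nor 776, so continue squaring. x_1 = 630^2 mod 777 = 630. x_2 = 630^2 mod 777 = 630. Reached i = s−1 = 2 without hitting −1: 630 is a Miller–Rabin witness and 777 is composite.
Base 685: x_0 = 685^97 mod 777 = 13. x_0 is neither 1 nor 776, so continue squaring. x_1 = 13^2 mod 777 = 169. x_2 = 169^2 mod 777 = 589. Reached i = s−1 = 2 without hitting −1: 685 is a Miller–Rabin witness and 777 is composite.
The smallest witness among the given bases is 13.

13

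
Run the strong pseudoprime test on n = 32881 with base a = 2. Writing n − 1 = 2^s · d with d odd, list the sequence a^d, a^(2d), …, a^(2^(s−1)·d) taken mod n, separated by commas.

n − 1 = 32880 = 2^4 · 2055, so s = 4 and d = 2055.
x_0 = 2^2055 mod 32881 = 20614.
x_1 = 20614^2 mod 32881 = 15833.
x_2 = 15833^2 mod 32881 = 32026.
x_3 = 32026^2 mod 32881 = 7643.

20614, 15833, 32026, 7643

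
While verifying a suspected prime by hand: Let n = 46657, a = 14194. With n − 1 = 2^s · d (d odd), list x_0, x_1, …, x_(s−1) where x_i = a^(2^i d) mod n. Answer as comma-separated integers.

32677, 40884, 14431, 23570, 1, 1

n − 1 = 46656 = 2^6 · 729, so s = 6 and d = 729.
x_0 = 14194^729 mod 46657 = 32677.
x_1 = 32677^2 mod 46657 = 40884.
x_2 = 40884^2 mod 46657 = 14431.
x_3 = 14431^2 mod 46657 = 23570.
x_4 = 23570^2 mod 46657 = 1.
x_5 = 1^2 mod 46657 = 1.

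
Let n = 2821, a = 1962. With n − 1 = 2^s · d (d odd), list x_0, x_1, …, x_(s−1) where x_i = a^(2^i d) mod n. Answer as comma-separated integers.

n − 1 = 2820 = 2^2 · 705, so s = 2 and d = 705.
x_0 = 1962^705 mod 2821 = 1520.
x_1 = 1520^2 mod 2821 = 1.

1520, 1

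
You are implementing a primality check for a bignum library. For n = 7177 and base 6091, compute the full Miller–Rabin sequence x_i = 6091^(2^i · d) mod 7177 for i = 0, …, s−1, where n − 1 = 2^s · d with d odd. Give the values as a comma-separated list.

n − 1 = 7176 = 2^3 · 897, so s = 3 and d = 897.
x_0 = 6091^897 mod 7177 = 5596.
x_1 = 5596^2 mod 7177 = 1965.
x_2 = 1965^2 mod 7177 = 7176.

5596, 1965, 7176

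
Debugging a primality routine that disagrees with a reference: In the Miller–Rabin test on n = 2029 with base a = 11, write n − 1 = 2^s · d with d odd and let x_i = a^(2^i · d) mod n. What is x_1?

1

n − 1 = 2028 = 2^2 · 507, so s = 2 and d = 507.
x_0 = 11^507 mod 2029 = 1.
x_1 = 1^2 mod 2029 = 1.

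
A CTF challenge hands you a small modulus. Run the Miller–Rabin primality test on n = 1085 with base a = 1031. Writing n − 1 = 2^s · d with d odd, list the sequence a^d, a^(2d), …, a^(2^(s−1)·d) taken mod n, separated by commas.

1031, 746

n − 1 = 1084 = 2^2 · 271, so s = 2 and d = 271.
x_0 = 1031^271 mod 1085 = 1031.
x_1 = 1031^2 mod 1085 = 746.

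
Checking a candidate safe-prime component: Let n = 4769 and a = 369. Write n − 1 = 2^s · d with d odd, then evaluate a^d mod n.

3432

n − 1 = 4768 = 2^5 · 149, so s = 5 and d = 149.
By repeated squaring, 369^149 ≡ 3432 (mod 4769).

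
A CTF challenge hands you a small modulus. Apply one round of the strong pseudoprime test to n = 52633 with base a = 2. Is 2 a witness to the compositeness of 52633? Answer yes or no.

n − 1 = 52632 = 2^3 · 6579, so s = 3 and d = 6579.
x_0 = 2^6579 mod 52633 = 1.
x_0 = 1, so 2 is not a witness.

no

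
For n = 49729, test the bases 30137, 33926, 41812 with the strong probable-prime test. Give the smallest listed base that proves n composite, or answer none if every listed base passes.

n − 1 = 49728 = 2^6 · 777, so s = 6 and d = 777.
Base 30137: x_0 = 30137^777 mod 49729 = 1. x_0 = 1, so 30137 is not a witness.
Base 33926: x_0 = 33926^777 mod 49729 = 43486. x_0 is neither 1 nor 49728, so continue squaring. x_1 = 43486^2 mod 49729 = 37242. x_2 = 37242^2 mod 49729 = 24754. x_3 = 24754^2 mod 49729 = 49507. x_4 = 49507^2 mod 49729 = 49284. x_5 = 49284^2 mod 49729 = 48838. Reached i = s−1 = 5 without hitting −1: 33926 is a Miller–Rabin witness and 49729 is composite.
Base 41812: x_0 = 41812^777 mod 49729 = 4013. x_0 is neither 1 nor 49728, so continue squaring. x_1 = 4013^2 mod 49729 = 41702. x_2 = 41702^2 mod 49729 = 33674. x_3 = 33674^2 mod 49729 = 17618. x_4 = 17618^2 mod 49729 = 35235. x_5 = 35235^2 mod 49729 = 20740. Reached i = s−1 = 5 without hitting −1: 41812 is a Miller–Rabin witness and 49729 is composite.
The smallest witness among the given bases is 33926.

33926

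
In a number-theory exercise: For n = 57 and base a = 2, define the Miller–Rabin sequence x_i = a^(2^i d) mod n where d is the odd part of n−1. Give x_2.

n − 1 = 56 = 2^3 · 7, so s = 3 and d = 7.
x_0 = 2^7 mod 57 = 14.
x_1 = 14^2 mod 57 = 25.
x_2 = 25^2 mod 57 = 55.

55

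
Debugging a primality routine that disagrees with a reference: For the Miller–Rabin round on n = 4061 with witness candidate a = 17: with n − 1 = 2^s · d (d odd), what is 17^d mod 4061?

2951

n − 1 = 4060 = 2^2 · 1015, so s = 2 and d = 1015.
By repeated squaring, 17^1015 ≡ 2951 (mod 4061).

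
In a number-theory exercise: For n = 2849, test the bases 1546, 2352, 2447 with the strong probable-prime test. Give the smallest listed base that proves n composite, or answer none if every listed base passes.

1546

n − 1 = 2848 = 2^5 · 89, so s = 5 and d = 89.
Base 1546: x_0 = 1546^89 mod 2849 = 1938. x_0 is neither 1 nor 2848, so continue squaring. x_1 = 1938^2 mod 2849 = 862. x_2 = 862^2 mod 2849 = 2304. x_3 = 2304^2 mod 2849 = 729. x_4 = 729^2 mod 2849 = 1527. Reached i = s−1 = 4 without hitting −1: 1546 is a Miller–Rabin witness and 2849 is composite.
Base 2352: x_0 = 2352^89 mod 2849 = 511. x_0 is neither 1 nor 2848, so continue squaring. x_1 = 511^2 mod 2849 = 1862. x_2 = 1862^2 mod 2849 = 2660. x_3 = 2660^2 mod 2849 = 1533. x_4 = 1533^2 mod 2849 = 2513. Reached i = s−1 = 4 without hitting −1: 2352 is a Miller–Rabin witness and 2849 is composite.
Base 2447: x_0 = 2447^89 mod 2849 = 2242. x_0 is neither 1 nor 2848, so continue squaring. x_1 = 2242^2 mod 2849 = 928. x_2 = 928^2 mod 2849 = 786. x_3 = 786^2 mod 2849 = 2412. x_4 = 2412^2 mod 2849 = 86. Reached i = s−1 = 4 without hitting −1: 2447 is a Miller–Rabin witness and 2849 is composite.
The smallest witness among the given bases is 1546.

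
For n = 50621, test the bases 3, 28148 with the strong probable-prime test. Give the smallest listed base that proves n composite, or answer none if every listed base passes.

3

n − 1 = 50620 = 2^2 · 12655, so s = 2 and d = 12655.
Base 3: x_0 = 3^12655 mod 50621 = 33899. x_0 is neither 1 nor 50620, so continue squaring. x_1 = 33899^2 mod 50621 = 45501. Reached i = s−1 = 1 without hitting −1: 3 is a Miller–Rabin witness and 50621 is composite.
Base 28148: x_0 = 28148^12655 mod 50621 = 28148. x_0 is neither 1 nor 50620, so continue squaring. x_1 = 28148^2 mod 50621 = 40633. Reached i = s−1 = 1 without hitting −1: 28148 is a Miller–Rabin witness and 50621 is composite.
The smallest witness among the given bases is 3.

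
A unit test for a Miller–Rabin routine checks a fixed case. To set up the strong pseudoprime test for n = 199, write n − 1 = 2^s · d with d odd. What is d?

99

Halving: 198 → 99; 99 is odd.
So 198 = 2^1 · 99.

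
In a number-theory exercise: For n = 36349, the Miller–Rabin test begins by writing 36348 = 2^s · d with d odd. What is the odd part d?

9087

Halving: 36348 → 18174 → 9087; 9087 is odd.
So 36348 = 2^2 · 9087.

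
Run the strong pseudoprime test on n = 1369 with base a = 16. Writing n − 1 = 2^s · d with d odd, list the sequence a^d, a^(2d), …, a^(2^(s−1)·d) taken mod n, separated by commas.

704, 38, 75

n − 1 = 1368 = 2^3 · 171, so s = 3 and d = 171.
x_0 = 16^171 mod 1369 = 704.
x_1 = 704^2 mod 1369 = 38.
x_2 = 38^2 mod 1369 = 75.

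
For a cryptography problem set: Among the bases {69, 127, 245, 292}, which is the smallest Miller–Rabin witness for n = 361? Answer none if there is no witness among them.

none

n − 1 = 360 = 2^3 · 45, so s = 3 and d = 45.
Base 69: x_0 = 69^45 mod 361 = 360. x_0 = 360 ≡ −1, so 69 is not a witness.
Base 127: x_0 = 127^45 mod 361 = 360. x_0 = 360 ≡ −1, so 127 is not a witness.
Base 245: x_0 = 245^45 mod 361 = 1. x_0 = 1, so 245 is not a witness.
Base 292: x_0 = 292^45 mod 361 = 1. x_0 = 1, so 292 is not a witness.
No listed base is a witness for 361.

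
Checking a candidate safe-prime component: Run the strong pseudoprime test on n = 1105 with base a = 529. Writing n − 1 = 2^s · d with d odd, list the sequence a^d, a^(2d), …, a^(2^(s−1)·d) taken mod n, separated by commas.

729, 1041, 781, 1

n − 1 = 1104 = 2^4 · 69, so s = 4 and d = 69.
x_0 = 529^69 mod 1105 = 729.
x_1 = 729^2 mod 1105 = 1041.
x_2 = 1041^2 mod 1105 = 781.
x_3 = 781^2 mod 1105 = 1.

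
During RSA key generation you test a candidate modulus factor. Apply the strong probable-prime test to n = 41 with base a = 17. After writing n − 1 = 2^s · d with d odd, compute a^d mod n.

27

n − 1 = 40 = 2^3 · 5, so s = 3 and d = 5.
Repeated squaring mod 41: 17^1 ≡ 17, 17^2 ≡ 2, 17^4 ≡ 4.
5 = 4 + 1, so 17^5 ≡ 4·17 ≡ 27 (mod 41).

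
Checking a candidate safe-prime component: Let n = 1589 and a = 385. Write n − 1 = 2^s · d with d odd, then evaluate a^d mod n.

n − 1 = 1588 = 2^2 · 397, so s = 2 and d = 397.
385^397 mod 1589 = 1036.

1036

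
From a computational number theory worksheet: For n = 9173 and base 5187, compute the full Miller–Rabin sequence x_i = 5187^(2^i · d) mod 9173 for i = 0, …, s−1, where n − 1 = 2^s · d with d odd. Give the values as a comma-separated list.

1, 1

n − 1 = 9172 = 2^2 · 2293, so s = 2 and d = 2293.
x_0 = 5187^2293 mod 9173 = 1.
x_1 = 1^2 mod 9173 = 1.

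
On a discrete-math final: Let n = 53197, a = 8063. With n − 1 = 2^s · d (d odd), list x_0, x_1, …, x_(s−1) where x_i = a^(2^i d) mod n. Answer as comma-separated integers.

n − 1 = 53196 = 2^2 · 13299, so s = 2 and d = 13299.
x_0 = 8063^13299 mod 53197 = 53196.
x_1 = 53196^2 mod 53197 = 1.

53196, 1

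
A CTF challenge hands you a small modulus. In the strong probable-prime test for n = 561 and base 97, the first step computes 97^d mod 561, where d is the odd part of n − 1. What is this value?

n − 1 = 560 = 2^4 · 35, so s = 4 and d = 35.
97^35 mod 561 = 232.

232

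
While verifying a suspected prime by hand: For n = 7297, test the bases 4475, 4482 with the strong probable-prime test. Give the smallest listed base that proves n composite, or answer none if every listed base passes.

n − 1 = 7296 = 2^7 · 57, so s = 7 and d = 57.
Base 4475: x_0 = 4475^57 mod 7297 = 2011. x_0 is neither 1 nor 7296, so continue squaring. x_1 = 2011^2 mod 7297 = 1583. x_2 = 1583^2 mod 7297 = 3018. x_3 = 3018^2 mod 7297 = 1668. x_4 = 1668^2 mod 7297 = 2067. x_5 = 2067^2 mod 7297 = 3744. x_6 = 3744^2 mod 7297 = 7296. x_6 ≡ −1, so 4475 is not a witness.
Base 4482: x_0 = 4482^57 mod 7297 = 6895. x_0 is neither 1 nor 7296, so continue squaring. x_1 = 6895^2 mod 7297 = 1070. x_2 = 1070^2 mod 7297 = 6568. x_3 = 6568^2 mod 7297 = 6057. x_4 = 6057^2 mod 7297 = 5230. x_5 = 5230^2 mod 7297 = 3744. x_6 = 3744^2 mod 7297 = 7296. x_6 ≡ −1, so 4482 is not a witness.
No listed base is a witness for 7297.

none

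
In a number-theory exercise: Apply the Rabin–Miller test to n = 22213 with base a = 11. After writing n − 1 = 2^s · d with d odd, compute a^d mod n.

16094

n − 1 = 22212 = 2^2 · 5553, so s = 2 and d = 5553.
Repeated squaring mod 22213: 11^1 ≡ 11, 11^2 ≡ 121, 11^4 ≡ 14641, 11^8 ≡ 3431, 11^16 ≡ 21084, 11^32 ≡ 8500, 11^64 ≡ 13324, 11^128 ≡ 2680, 11^256 ≡ 7601, 11^512 ≡ 21401, 11^1024 ≡ 15167, 11^2048 ≡ 61, 11^4096 ≡ 3721.
5553 = 4096 + 1024 + 256 + 128 + 32 + 16 + 1, so 11^5553 ≡ 3721·15167·7601·2680·8500·21084·11 ≡ 16094 (mod 22213).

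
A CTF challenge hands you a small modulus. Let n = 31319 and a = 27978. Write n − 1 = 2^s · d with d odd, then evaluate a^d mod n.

1

n − 1 = 31318 = 2^1 · 15659, so s = 1 and d = 15659.
Repeated squaring mod 31319: 27978^1 ≡ 27978, 27978^2 ≡ 12717, 27978^4 ≡ 22092, 27978^8 ≡ 12487, 27978^16 ≡ 19187, 27978^32 ≡ 17443, 27978^64 ≡ 25483, 27978^128 ≡ 15143, 27978^256 ≡ 24050, 27978^512 ≡ 3208, 27978^1024 ≡ 18632, 27978^2048 ≡ 11628, 27978^4096 ≡ 6261, 27978^8192 ≡ 20052.
15659 = 8192 + 4096 + 2048 + 1024 + 256 + 32 + 8 + 2 + 1, so 27978^15659 ≡ 20052·6261·11628·18632·24050·17443·12487·12717·27978 ≡ 1 (mod 31319).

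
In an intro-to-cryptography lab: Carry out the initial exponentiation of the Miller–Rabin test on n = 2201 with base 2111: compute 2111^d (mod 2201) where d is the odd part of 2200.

1390

n − 1 = 2200 = 2^3 · 275, so s = 3 and d = 275.
Repeated squaring mod 2201: 2111^1 ≡ 2111, 2111^2 ≡ 1497, 2111^4 ≡ 391, 2111^8 ≡ 1012, 2111^16 ≡ 679, 2111^32 ≡ 1032, 2111^64 ≡ 1941, 2111^128 ≡ 1570, 2111^256 ≡ 1981.
275 = 256 + 16 + 2 + 1, so 2111^275 ≡ 1981·679·1497·2111 ≡ 1390 (mod 2201).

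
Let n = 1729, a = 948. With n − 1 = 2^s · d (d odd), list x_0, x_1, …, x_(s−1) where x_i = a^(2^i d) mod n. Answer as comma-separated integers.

n − 1 = 1728 = 2^6 · 27, so s = 6 and d = 27.
x_0 = 948^27 mod 1729 = 818.
x_1 = 818^2 mod 1729 = 1.
x_2 = 1^2 mod 1729 = 1.
x_3 = 1^2 mod 1729 = 1.
x_4 = 1^2 mod 1729 = 1.
x_5 = 1^2 mod 1729 = 1.

818, 1, 1, 1, 1, 1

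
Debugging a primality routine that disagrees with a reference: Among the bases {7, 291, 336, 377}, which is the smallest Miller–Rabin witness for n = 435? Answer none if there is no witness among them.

7

n − 1 = 434 = 2^1 · 217, so s = 1 and d = 217.
Base 7: x_0 = 7^217 mod 435 = 262. x_0 ∉ {1, 434} and s = 1, so 7 is a Miller–Rabin witness and 435 is composite.
Base 291: x_0 = 291^217 mod 435 = 291. x_0 ∉ {1, 434} and s = 1, so 291 is a Miller–Rabin witness and 435 is composite.
Base 336: x_0 = 336^217 mod 435 = 336. x_0 ∉ {1, 434} and s = 1, so 336 is a Miller–Rabin witness and 435 is composite.
Base 377: x_0 = 377^217 mod 435 = 377. x_0 ∉ {1, 434} and s = 1, so 377 is a Miller–Rabin witness and 435 is composite.
The smallest witness among the given bases is 7.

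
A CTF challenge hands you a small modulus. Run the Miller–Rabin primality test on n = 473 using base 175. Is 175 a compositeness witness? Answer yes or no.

yes

n − 1 = 472 = 2^3 · 59, so s = 3 and d = 59.
Repeated squaring mod 473: 175^1 ≡ 175, 175^2 ≡ 353, 175^4 ≡ 210, 175^8 ≡ 111, 175^16 ≡ 23, 175^32 ≡ 56.
59 = 32 + 16 + 8 + 2 + 1, so 175^59 ≡ 56·23·111·353·175 ≡ 241 (mod 473).
x_0 = 175^59 mod 473 = 241.
x_0 is neither 1 nor 472, so continue squaring.
x_1 = 241^2 mod 473 = 375.
x_2 = 375^2 mod 473 = 144.
Reached i = s−1 = 2 without hitting −1: 175 is a Miller–Rabin witness and 473 is composite.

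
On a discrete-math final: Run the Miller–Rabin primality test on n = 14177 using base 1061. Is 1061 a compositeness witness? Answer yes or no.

n − 1 = 14176 = 2^5 · 443, so s = 5 and d = 443.
Repeated squaring mod 14177: 1061^1 ≡ 1061, 1061^2 ≡ 5738, 1061^4 ≡ 5650, 1061^8 ≡ 10073, 1061^16 ≡ 540, 1061^32 ≡ 8060, 1061^64 ≡ 4586, 1061^128 ≡ 6905, 1061^256 ≡ 1774.
443 = 256 + 128 + 32 + 16 + 8 + 2 + 1, so 1061^443 ≡ 1774·6905·8060·540·10073·5738·1061 ≡ 12777 (mod 14177).
x_0 = 1061^443 mod 14177 = 12777.
x_0 is neither 1 nor 14176, so continue squaring.
x_1 = 12777^2 mod 14177 = 3574.
x_2 = 3574^2 mod 14177 = 14176.
x_2 ≡ −1, so 1061 is not a witness.

no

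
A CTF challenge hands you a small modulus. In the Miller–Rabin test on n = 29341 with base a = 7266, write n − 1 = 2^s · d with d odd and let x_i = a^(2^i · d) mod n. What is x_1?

n − 1 = 29340 = 2^2 · 7335, so s = 2 and d = 7335.
x_0 = 7266^7335 mod 29341 = 12882.
x_1 = 12882^2 mod 29341 = 22569.

22569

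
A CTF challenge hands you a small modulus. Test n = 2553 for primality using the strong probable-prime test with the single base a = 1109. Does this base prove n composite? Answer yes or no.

no

n − 1 = 2552 = 2^3 · 319, so s = 3 and d = 319.
x_0 = 1109^319 mod 2553 = 2552.
x_0 = 2552 ≡ −1, so 1109 is not a witness.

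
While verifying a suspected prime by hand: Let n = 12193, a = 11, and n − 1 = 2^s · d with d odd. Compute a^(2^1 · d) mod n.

n − 1 = 12192 = 2^5 · 381, so s = 5 and d = 381.
By repeated squaring, 11^381 ≡ 2312 (mod 12193).
x_0 = 2312.
x_1 = 2312^2 mod 12193 = 4810.

4810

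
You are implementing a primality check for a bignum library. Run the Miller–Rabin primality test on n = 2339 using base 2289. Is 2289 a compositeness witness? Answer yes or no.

no

n − 1 = 2338 = 2^1 · 1169, so s = 1 and d = 1169.
Repeated squaring mod 2339: 2289^1 ≡ 2289, 2289^2 ≡ 161, 2289^4 ≡ 192, 2289^8 ≡ 1779, 2289^16 ≡ 174, 2289^32 ≡ 2208, 2289^64 ≡ 788, 2289^128 ≡ 1109, 2289^256 ≡ 1906, 2289^512 ≡ 369, 2289^1024 ≡ 499.
1169 = 1024 + 128 + 16 + 1, so 2289^1169 ≡ 499·1109·174·2289 ≡ 1 (mod 2339).
x_0 = 2289^1169 mod 2339 = 1.
x_0 = 1, so 2289 is not a witness.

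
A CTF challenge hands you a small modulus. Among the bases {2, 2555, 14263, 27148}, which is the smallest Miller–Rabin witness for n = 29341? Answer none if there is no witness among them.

n − 1 = 29340 = 2^2 · 7335, so s = 2 and d = 7335.
Base 2: x_0 = 2^7335 mod 29341 = 26424. x_0 is neither 1 nor 29340, so continue squaring. x_1 = 26424^2 mod 29341 = 29340. x_1 ≡ −1, so 2 is not a witness.
Base 2555: x_0 = 2555^7335 mod 29341 = 10847. x_0 is neither 1 nor 29340, so continue squaring. x_1 = 10847^2 mod 29341 = 29340. x_1 ≡ −1, so 2555 is not a witness.
Base 14263: x_0 = 14263^7335 mod 29341 = 26424. x_0 is neither 1 nor 29340, so continue squaring. x_1 = 26424^2 mod 29341 = 29340. x_1 ≡ −1, so 14263 is not a witness.
Base 27148: x_0 = 27148^7335 mod 29341 = 29340. x_0 = 29340 ≡ −1, so 27148 is not a witness.
No listed base is a witness for 29341.

none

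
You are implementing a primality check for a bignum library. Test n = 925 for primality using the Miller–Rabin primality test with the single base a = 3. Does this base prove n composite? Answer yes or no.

yes

n − 1 = 924 = 2^2 · 231, so s = 2 and d = 231.
x_0 = 3^231 mod 925 = 122.
x_0 is neither 1 nor 924, so continue squaring.
x_1 = 122^2 mod 925 = 84.
Reached i = s−1 = 1 without hitting −1: 3 is a Miller–Rabin witness and 925 is composite.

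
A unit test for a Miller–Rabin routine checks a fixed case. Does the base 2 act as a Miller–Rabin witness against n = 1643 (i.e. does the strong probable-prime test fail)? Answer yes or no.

n − 1 = 1642 = 2^1 · 821, so s = 1 and d = 821.
x_0 = 2^821 mod 1643 = 622.
x_0 ∉ {1, 1642} and s = 1, so 2 is a Miller–Rabin witness and 1643 is composite.

yes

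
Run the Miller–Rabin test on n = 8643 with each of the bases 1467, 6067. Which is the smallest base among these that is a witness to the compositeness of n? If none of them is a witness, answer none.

n − 1 = 8642 = 2^1 · 4321, so s = 1 and d = 4321.
Base 1467: x_0 = 1467^4321 mod 8643 = 6324. x_0 ∉ {1, 8642} and s = 1, so 1467 is a Miller–Rabin witness and 8643 is composite.
Base 6067: x_0 = 6067^4321 mod 8643 = 4660. x_0 ∉ {1, 8642} and s = 1, so 6067 is a Miller–Rabin witness and 8643 is composite.
The smallest witness among the given bases is 1467.

1467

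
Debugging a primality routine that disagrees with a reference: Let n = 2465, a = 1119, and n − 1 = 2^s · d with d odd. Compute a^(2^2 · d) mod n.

1016

n − 1 = 2464 = 2^5 · 77, so s = 5 and d = 77.
Repeated squaring mod 2465: 1119^1 ≡ 1119, 1119^2 ≡ 2406, 1119^4 ≡ 1016, 1119^8 ≡ 1886, 1119^16 ≡ 1, 1119^32 ≡ 1, 1119^64 ≡ 1.
77 = 64 + 8 + 4 + 1, so 1119^77 ≡ 1·1886·1016·1119 ≡ 974 (mod 2465).
x_0 = 974.
x_1 = 974^2 mod 2465 = 2116.
x_2 = 2116^2 mod 2465 = 1016.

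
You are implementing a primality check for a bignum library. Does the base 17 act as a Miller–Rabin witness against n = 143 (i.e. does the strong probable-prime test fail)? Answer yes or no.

n − 1 = 142 = 2^1 · 71, so s = 1 and d = 71.
x_0 = 17^71 mod 143 = 127.
x_0 ∉ {1, 142} and s = 1, so 17 is a Miller–Rabin witness and 143 is composite.

yes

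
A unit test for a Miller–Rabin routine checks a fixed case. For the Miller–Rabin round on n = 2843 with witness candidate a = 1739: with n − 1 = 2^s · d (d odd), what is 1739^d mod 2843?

n − 1 = 2842 = 2^1 · 1421, so s = 1 and d = 1421.
1739^1421 mod 2843 = 2842.

2842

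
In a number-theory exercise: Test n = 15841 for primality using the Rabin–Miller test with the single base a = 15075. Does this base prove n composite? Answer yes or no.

no

n − 1 = 15840 = 2^5 · 495, so s = 5 and d = 495.
x_0 = 15075^495 mod 15841 = 1.
x_0 = 1, so 15075 is not a witness.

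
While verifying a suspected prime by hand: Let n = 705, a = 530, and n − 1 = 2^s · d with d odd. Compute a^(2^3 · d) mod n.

n − 1 = 704 = 2^6 · 11, so s = 6 and d = 11.
x_0 = 530^11 mod 705 = 590.
x_1 = 590^2 mod 705 = 535.
x_2 = 535^2 mod 705 = 700.
x_3 = 700^2 mod 705 = 25.

25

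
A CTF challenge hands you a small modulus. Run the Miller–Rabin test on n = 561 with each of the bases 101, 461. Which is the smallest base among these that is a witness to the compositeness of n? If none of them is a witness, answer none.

n − 1 = 560 = 2^4 · 35, so s = 4 and d = 35.
Base 101: x_0 = 101^35 mod 561 = 560. x_0 = 560 ≡ −1, so 101 is not a witness.
Base 461: x_0 = 461^35 mod 561 = 263. x_0 is neither 1 nor 560, so continue squaring. x_1 = 263^2 mod 561 = 166. x_2 = 166^2 mod 561 = 67. x_3 = 67^2 mod 561 = 1. x_3 = 1 but x_2 ≠ ±1, a nontrivial square root of 1 — 461 is a witness and 561 is composite.
The smallest witness among the given bases is 461.

461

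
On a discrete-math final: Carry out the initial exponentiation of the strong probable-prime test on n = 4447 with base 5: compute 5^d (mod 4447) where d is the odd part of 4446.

4446

n − 1 = 4446 = 2^1 · 2223, so s = 1 and d = 2223.
5^2223 mod 4447 = 4446.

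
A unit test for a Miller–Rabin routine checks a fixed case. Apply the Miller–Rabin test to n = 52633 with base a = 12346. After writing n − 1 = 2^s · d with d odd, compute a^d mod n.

52632

n − 1 = 52632 = 2^3 · 6579, so s = 3 and d = 6579.
12346^6579 mod 52633 = 52632.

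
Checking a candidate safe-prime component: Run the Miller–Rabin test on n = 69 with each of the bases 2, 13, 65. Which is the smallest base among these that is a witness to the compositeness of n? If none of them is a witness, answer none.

n − 1 = 68 = 2^2 · 17, so s = 2 and d = 17.
Base 2: x_0 = 2^17 mod 69 = 41. x_0 is neither 1 nor 68, so continue squaring. x_1 = 41^2 mod 69 = 25. Reached i = s−1 = 1 without hitting −1: 2 is a Miller–Rabin witness and 69 is composite.
Base 13: x_0 = 13^17 mod 69 = 52. x_0 is neither 1 nor 68, so continue squaring. x_1 = 52^2 mod 69 = 13. Reached i = s−1 = 1 without hitting −1: 13 is a Miller–Rabin witness and 69 is composite.
Base 65: x_0 = 65^17 mod 69 = 44. x_0 is neither 1 nor 68, so continue squaring. x_1 = 44^2 mod 69 = 4. Reached i = s−1 = 1 without hitting −1: 65 is a Miller–Rabin witness and 69 is composite.
The smallest witness among the given bases is 2.

2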